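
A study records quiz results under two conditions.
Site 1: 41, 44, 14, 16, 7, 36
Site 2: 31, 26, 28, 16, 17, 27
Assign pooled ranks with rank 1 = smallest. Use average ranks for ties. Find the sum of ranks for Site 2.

Sorted (ascending): 7, 14, 16, 16, 17, 26, 27, 28, 31, 36, 41, 44
The 2 values of 16 occupy positions 3–4 → average rank (3+4)/2 = 3.5.
Site 2 values → pooled ranks: 31→9, 26→6, 28→8, 16→3.5, 17→5, 27→7
Rank sum = 9 + 6 + 8 + 3.5 + 5 + 7 = 38.5

38.5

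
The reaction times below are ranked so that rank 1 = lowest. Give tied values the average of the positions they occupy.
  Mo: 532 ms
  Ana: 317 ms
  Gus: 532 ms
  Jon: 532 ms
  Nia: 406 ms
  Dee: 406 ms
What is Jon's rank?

5

Sorted (ascending): 317, 406, 406, 532, 532, 532
The 2 values of 406 occupy positions 2–3 → average rank (2+3)/2 = 2.5.
The 3 values of 532 occupy positions 4–6 → average rank 5.
Jon has value 532 ms → rank 5.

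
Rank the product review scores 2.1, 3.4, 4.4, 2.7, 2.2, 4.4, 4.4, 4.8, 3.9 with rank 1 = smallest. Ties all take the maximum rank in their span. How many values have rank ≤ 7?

5

Sorted (ascending): 2.1, 2.2, 2.7, 3.4, 3.9, 4.4, 4.4, 4.4, 4.8
The 3 values of 4.4 occupy positions 6–8 → each gets rank 8.
Ranks ≤ 7: {1, 2, 3, 4, 5} → 5 values.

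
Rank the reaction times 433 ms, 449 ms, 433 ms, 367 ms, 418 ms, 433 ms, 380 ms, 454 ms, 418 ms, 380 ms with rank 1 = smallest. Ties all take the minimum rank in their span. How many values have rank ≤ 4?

Sorted (ascending): 367, 380, 380, 418, 418, 433, 433, 433, 449, 454
The 2 values of 380 occupy positions 2–3 → each gets rank 2.
The 2 values of 418 occupy positions 4–5 → each gets rank 4.
The 3 values of 433 occupy positions 6–8 → each gets rank 6.
Ranks ≤ 4: {1, 2, 2, 4, 4} → 5 values.

5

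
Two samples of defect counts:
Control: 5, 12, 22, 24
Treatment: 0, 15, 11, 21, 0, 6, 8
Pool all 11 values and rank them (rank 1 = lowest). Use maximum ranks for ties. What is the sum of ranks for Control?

31

Sorted (ascending): 0, 0, 5, 6, 8, 11, 12, 15, 21, 22, 24
The 2 values of 0 occupy positions 1–2 → each gets rank 2.
Control values → pooled ranks: 5→3, 12→7, 22→10, 24→11
Rank sum = 3 + 7 + 10 + 11 = 31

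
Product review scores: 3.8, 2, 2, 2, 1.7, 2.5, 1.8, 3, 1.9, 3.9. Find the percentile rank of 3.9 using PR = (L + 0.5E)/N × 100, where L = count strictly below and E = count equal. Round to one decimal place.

N = 10.
Strictly below 3.9: 9. Equal to 3.9: 1.
PR = (9 + 0.5·1)/10 × 100 = 95.0

95.0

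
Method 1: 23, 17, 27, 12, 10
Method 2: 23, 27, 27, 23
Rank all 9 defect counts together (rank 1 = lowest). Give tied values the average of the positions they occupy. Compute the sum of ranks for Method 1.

Sorted (ascending): 10, 12, 17, 23, 23, 23, 27, 27, 27
The 3 values of 23 occupy positions 4–6 → average rank 5.
The 3 values of 27 occupy positions 7–9 → average rank 8.
Method 1 values → pooled ranks: 23→5, 17→3, 27→8, 12→2, 10→1
Rank sum = 5 + 3 + 8 + 2 + 1 = 19

19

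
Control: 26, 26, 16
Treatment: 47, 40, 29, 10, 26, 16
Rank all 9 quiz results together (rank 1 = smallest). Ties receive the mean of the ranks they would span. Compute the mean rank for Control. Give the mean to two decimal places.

4.17

Sorted (ascending): 10, 16, 16, 26, 26, 26, 29, 40, 47
The 2 values of 16 occupy positions 2–3 → average rank (2+3)/2 = 2.5.
The 3 values of 26 occupy positions 4–6 → average rank 5.
Control values → pooled ranks: 26→5, 26→5, 16→2.5
Mean rank = (5 + 5 + 2.5) / 3 = 4.17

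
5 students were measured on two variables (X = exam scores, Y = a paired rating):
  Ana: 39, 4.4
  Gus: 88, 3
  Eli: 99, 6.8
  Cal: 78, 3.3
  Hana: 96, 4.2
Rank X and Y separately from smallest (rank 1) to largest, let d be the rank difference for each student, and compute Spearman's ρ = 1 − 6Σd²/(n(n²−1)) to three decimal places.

0.300

Ranks of variable 1: 1, 3, 5, 2, 4
Ranks of variable 2: 4, 1, 5, 2, 3
d = r₁ − r₂: -3, 2, 0, 0, 1
d²: 9, 4, 0, 0, 1; Σd² = 14
ρ = 1 − 6·14/(5·24) = 1 − 84/120 = 0.300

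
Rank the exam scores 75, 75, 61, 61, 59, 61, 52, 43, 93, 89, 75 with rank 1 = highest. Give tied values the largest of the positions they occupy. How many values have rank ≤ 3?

Sorted (descending): 93, 89, 75, 75, 75, 61, 61, 61, 59, 52, 43
The 3 values of 75 occupy positions 3–5 → each gets rank 5.
The 3 values of 61 occupy positions 6–8 → each gets rank 8.
Ranks ≤ 3: {1, 2} → 2 values.

2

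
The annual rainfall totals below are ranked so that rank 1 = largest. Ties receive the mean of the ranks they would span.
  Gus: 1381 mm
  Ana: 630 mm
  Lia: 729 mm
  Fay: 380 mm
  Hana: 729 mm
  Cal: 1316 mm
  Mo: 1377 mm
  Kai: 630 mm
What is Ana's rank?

Sorted (descending): 1381, 1377, 1316, 729, 729, 630, 630, 380
The 2 values of 729 occupy positions 4–5 → average rank (4+5)/2 = 4.5.
The 2 values of 630 occupy positions 6–7 → average rank (6+7)/2 = 6.5.
Ana has value 630 mm → rank 6.5.

6.5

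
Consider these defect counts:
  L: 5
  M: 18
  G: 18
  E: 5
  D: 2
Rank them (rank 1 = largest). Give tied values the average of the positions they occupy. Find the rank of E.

3.5

Sorted (descending): 18, 18, 5, 5, 2
The 2 values of 18 occupy positions 1–2 → average rank (1+2)/2 = 1.5.
The 2 values of 5 occupy positions 3–4 → average rank (3+4)/2 = 3.5.
E has value 5 → rank 3.5.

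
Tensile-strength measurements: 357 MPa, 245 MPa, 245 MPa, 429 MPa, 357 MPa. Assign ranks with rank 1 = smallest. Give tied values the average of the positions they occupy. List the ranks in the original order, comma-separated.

3.5, 1.5, 1.5, 5, 3.5

Sorted (ascending): 245, 245, 357, 357, 429
The 2 values of 245 occupy positions 1–2 → average rank (1+2)/2 = 1.5.
The 2 values of 357 occupy positions 3–4 → average rank (3+4)/2 = 3.5.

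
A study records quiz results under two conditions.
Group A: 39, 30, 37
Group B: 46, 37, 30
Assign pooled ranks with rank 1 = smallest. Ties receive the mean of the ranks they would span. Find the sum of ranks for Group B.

11

Sorted (ascending): 30, 30, 37, 37, 39, 46
The 2 values of 30 occupy positions 1–2 → average rank (1+2)/2 = 1.5.
The 2 values of 37 occupy positions 3–4 → average rank (3+4)/2 = 3.5.
Group B values → pooled ranks: 46→6, 37→3.5, 30→1.5
Rank sum = 6 + 3.5 + 1.5 = 11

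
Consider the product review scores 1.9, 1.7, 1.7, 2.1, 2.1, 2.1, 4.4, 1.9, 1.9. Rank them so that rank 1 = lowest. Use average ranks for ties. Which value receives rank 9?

Sorted (ascending): 1.7, 1.7, 1.9, 1.9, 1.9, 2.1, 2.1, 2.1, 4.4
The 2 values of 1.7 occupy positions 1–2 → average rank (1+2)/2 = 1.5.
The 3 values of 1.9 occupy positions 3–5 → average rank 4.
The 3 values of 2.1 occupy positions 6–8 → average rank 7.
Rank 9 → value 4.4.

4.4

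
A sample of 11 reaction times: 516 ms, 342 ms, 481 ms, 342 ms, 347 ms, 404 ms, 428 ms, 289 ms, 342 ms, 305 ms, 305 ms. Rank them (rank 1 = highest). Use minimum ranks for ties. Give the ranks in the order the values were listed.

Sorted (descending): 516, 481, 428, 404, 347, 342, 342, 342, 305, 305, 289
The 3 values of 342 occupy positions 6–8 → each gets rank 6.
The 2 values of 305 occupy positions 9–10 → each gets rank 9.

1, 6, 2, 6, 5, 4, 3, 11, 6, 9, 9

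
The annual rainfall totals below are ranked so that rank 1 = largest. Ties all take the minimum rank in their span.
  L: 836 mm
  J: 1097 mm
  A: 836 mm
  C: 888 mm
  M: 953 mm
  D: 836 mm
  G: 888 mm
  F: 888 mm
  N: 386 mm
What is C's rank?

3

Sorted (descending): 1097, 953, 888, 888, 888, 836, 836, 836, 386
The 3 values of 888 occupy positions 3–5 → each gets rank 3.
The 3 values of 836 occupy positions 6–8 → each gets rank 6.
C has value 888 mm → rank 3.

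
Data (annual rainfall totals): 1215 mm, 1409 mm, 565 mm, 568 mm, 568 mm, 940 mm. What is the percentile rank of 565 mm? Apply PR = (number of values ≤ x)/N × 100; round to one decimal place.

N = 6.
Strictly below 565: 0. Equal to 565: 1.
PR = 1/6 × 100 = 16.7

16.7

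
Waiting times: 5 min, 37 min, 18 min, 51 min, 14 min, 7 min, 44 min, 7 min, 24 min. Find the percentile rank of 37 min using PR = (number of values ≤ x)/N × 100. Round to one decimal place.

77.8

N = 9.
Strictly below 37: 6. Equal to 37: 1.
PR = 7/9 × 100 = 77.8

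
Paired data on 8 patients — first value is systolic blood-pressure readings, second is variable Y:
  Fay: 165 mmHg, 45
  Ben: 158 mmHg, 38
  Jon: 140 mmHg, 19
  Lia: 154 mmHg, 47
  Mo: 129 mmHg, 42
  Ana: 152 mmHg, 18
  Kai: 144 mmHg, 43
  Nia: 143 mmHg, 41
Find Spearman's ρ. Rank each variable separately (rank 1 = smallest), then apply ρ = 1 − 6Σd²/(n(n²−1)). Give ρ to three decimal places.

Ranks of variable 1: 8, 7, 2, 6, 1, 5, 4, 3
Ranks of variable 2: 7, 3, 2, 8, 5, 1, 6, 4
d = r₁ − r₂: 1, 4, 0, -2, -4, 4, -2, -1
d²: 1, 16, 0, 4, 16, 16, 4, 1; Σd² = 58
ρ = 1 − 6·58/(8·63) = 1 − 348/504 = 0.310

0.310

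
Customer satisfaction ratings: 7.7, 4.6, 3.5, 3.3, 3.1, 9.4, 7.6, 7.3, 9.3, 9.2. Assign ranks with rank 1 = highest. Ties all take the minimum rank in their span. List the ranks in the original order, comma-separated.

4, 7, 8, 9, 10, 1, 5, 6, 2, 3

Sorted (descending): 9.4, 9.3, 9.2, 7.7, 7.6, 7.3, 4.6, 3.5, 3.3, 3.1
No ties — each value takes its position as its rank.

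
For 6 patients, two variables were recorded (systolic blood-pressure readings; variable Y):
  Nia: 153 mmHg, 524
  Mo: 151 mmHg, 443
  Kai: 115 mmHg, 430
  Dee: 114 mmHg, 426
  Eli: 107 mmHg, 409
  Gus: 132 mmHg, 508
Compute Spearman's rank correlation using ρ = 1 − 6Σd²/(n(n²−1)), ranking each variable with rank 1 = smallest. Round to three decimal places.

Ranks of variable 1: 6, 5, 3, 2, 1, 4
Ranks of variable 2: 6, 4, 3, 2, 1, 5
d = r₁ − r₂: 0, 1, 0, 0, 0, -1
d²: 0, 1, 0, 0, 0, 1; Σd² = 2
ρ = 1 − 6·2/(6·35) = 1 − 12/210 = 0.943

0.943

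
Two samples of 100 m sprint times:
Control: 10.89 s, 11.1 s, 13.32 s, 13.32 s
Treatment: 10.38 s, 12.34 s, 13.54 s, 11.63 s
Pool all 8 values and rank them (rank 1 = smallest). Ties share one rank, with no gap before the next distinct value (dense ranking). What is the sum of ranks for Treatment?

17

Sorted (ascending): 10.38, 10.89, 11.1, 11.63, 12.34, 13.32, 13.32, 13.54
The 2 values of 13.32 share dense rank 6.
Remaining distinct values take the next consecutive integers.
Treatment values → pooled ranks: 10.38→1, 12.34→5, 13.54→7, 11.63→4
Rank sum = 1 + 5 + 7 + 4 = 17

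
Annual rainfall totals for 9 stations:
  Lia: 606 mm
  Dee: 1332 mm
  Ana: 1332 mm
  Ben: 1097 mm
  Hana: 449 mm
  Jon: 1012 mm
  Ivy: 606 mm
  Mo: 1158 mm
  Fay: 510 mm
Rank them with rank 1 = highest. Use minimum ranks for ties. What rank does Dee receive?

Sorted (descending): 1332, 1332, 1158, 1097, 1012, 606, 606, 510, 449
The 2 values of 1332 occupy positions 1–2 → each gets rank 1.
The 2 values of 606 occupy positions 6–7 → each gets rank 6.
Dee has value 1332 mm → rank 1.

1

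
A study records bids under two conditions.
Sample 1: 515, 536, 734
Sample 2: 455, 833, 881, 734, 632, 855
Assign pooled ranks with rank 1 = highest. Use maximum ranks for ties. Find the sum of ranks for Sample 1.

Sorted (descending): 881, 855, 833, 734, 734, 632, 536, 515, 455
The 2 values of 734 occupy positions 4–5 → each gets rank 5.
Sample 1 values → pooled ranks: 515→8, 536→7, 734→5
Rank sum = 8 + 7 + 5 = 20

20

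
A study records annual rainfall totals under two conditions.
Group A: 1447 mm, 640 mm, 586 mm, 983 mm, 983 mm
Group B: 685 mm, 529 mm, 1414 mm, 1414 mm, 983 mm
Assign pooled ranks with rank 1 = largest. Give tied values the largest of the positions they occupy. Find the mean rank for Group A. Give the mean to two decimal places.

Sorted (descending): 1447, 1414, 1414, 983, 983, 983, 685, 640, 586, 529
The 2 values of 1414 occupy positions 2–3 → each gets rank 3.
The 3 values of 983 occupy positions 4–6 → each gets rank 6.
Group A values → pooled ranks: 1447→1, 640→8, 586→9, 983→6, 983→6
Mean rank = (1 + 8 + 9 + 6 + 6) / 5 = 6.00

6.00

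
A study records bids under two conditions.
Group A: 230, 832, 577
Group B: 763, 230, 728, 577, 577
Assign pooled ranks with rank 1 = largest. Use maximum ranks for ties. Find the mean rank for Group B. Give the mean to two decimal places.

Sorted (descending): 832, 763, 728, 577, 577, 577, 230, 230
The 3 values of 577 occupy positions 4–6 → each gets rank 6.
The 2 values of 230 occupy positions 7–8 → each gets rank 8.
Group B values → pooled ranks: 763→2, 230→8, 728→3, 577→6, 577→6
Mean rank = (2 + 8 + 3 + 6 + 6) / 5 = 5.00

5.00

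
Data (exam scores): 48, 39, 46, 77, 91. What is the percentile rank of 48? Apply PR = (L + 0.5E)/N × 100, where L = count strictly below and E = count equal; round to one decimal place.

N = 5.
Strictly below 48: 2. Equal to 48: 1.
PR = (2 + 0.5·1)/5 × 100 = 50.0

50.0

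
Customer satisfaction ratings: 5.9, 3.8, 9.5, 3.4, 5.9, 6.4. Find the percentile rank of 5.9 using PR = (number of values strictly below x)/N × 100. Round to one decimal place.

33.3

N = 6.
Strictly below 5.9: 2. Equal to 5.9: 2.
PR = 2/6 × 100 = 33.3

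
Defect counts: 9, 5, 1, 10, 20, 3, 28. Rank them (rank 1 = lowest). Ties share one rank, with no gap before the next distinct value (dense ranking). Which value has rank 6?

Sorted (ascending): 1, 3, 5, 9, 10, 20, 28
No ties — each value takes its position as its rank.
Rank 6 → value 20.

20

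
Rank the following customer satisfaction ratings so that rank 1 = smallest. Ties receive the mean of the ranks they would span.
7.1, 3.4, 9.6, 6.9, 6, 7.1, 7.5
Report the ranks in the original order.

Sorted (ascending): 3.4, 6, 6.9, 7.1, 7.1, 7.5, 9.6
The 2 values of 7.1 occupy positions 4–5 → average rank (4+5)/2 = 4.5.

4.5, 1, 7, 3, 2, 4.5, 6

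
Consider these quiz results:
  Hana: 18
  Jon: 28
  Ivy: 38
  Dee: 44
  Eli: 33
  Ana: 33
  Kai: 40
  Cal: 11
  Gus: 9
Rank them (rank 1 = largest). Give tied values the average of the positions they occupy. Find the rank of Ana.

4.5

Sorted (descending): 44, 40, 38, 33, 33, 28, 18, 11, 9
The 2 values of 33 occupy positions 4–5 → average rank (4+5)/2 = 4.5.
Ana has value 33 → rank 4.5.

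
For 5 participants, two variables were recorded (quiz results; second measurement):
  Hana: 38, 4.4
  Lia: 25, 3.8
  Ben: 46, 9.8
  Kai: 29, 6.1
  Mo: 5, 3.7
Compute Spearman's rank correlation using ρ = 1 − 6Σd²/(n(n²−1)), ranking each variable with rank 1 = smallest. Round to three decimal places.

Ranks of variable 1: 4, 2, 5, 3, 1
Ranks of variable 2: 3, 2, 5, 4, 1
d = r₁ − r₂: 1, 0, 0, -1, 0
d²: 1, 0, 0, 1, 0; Σd² = 2
ρ = 1 − 6·2/(5·24) = 1 − 12/120 = 0.900

0.900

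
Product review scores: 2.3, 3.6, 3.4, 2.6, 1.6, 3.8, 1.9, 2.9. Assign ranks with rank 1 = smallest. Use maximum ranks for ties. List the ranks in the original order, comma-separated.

3, 7, 6, 4, 1, 8, 2, 5

Sorted (ascending): 1.6, 1.9, 2.3, 2.6, 2.9, 3.4, 3.6, 3.8
No ties — each value takes its position as its rank.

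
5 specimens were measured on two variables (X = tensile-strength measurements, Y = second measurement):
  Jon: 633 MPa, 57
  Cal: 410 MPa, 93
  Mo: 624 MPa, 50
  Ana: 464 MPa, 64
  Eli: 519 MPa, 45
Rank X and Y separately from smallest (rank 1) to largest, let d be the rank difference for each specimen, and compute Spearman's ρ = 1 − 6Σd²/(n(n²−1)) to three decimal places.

-0.600

Ranks of variable 1: 5, 1, 4, 2, 3
Ranks of variable 2: 3, 5, 2, 4, 1
d = r₁ − r₂: 2, -4, 2, -2, 2
d²: 4, 16, 4, 4, 4; Σd² = 32
ρ = 1 − 6·32/(5·24) = 1 − 192/120 = -0.600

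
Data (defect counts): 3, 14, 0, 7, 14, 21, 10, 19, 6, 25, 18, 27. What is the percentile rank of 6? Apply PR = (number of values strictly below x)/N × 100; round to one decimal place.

N = 12.
Strictly below 6: 2. Equal to 6: 1.
PR = 2/12 × 100 = 16.7

16.7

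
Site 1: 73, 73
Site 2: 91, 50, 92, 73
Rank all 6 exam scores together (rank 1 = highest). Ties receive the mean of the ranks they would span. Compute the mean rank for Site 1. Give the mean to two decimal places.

4.00

Sorted (descending): 92, 91, 73, 73, 73, 50
The 3 values of 73 occupy positions 3–5 → average rank 4.
Site 1 values → pooled ranks: 73→4, 73→4
Mean rank = (4 + 4) / 2 = 4.00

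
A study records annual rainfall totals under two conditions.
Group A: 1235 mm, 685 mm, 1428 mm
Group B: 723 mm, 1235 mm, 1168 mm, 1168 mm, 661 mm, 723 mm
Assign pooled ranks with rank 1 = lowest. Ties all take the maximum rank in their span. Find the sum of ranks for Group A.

19

Sorted (ascending): 661, 685, 723, 723, 1168, 1168, 1235, 1235, 1428
The 2 values of 723 occupy positions 3–4 → each gets rank 4.
The 2 values of 1168 occupy positions 5–6 → each gets rank 6.
The 2 values of 1235 occupy positions 7–8 → each gets rank 8.
Group A values → pooled ranks: 1235→8, 685→2, 1428→9
Rank sum = 8 + 2 + 9 = 19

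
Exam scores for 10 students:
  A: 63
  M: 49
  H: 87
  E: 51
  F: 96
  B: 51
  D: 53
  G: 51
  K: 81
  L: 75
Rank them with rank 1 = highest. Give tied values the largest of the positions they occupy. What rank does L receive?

Sorted (descending): 96, 87, 81, 75, 63, 53, 51, 51, 51, 49
The 3 values of 51 occupy positions 7–9 → each gets rank 9.
L has value 75 → rank 4.

4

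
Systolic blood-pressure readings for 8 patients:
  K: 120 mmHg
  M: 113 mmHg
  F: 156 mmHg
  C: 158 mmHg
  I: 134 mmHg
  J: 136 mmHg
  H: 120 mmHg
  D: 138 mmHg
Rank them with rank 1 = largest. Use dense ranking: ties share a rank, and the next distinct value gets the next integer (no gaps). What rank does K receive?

6

Sorted (descending): 158, 156, 138, 136, 134, 120, 120, 113
The 2 values of 120 share dense rank 6.
Remaining distinct values take the next consecutive integers.
K has value 120 mmHg → rank 6.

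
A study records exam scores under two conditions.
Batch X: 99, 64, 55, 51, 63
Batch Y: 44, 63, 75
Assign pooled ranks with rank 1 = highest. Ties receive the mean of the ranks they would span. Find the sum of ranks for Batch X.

21.5

Sorted (descending): 99, 75, 64, 63, 63, 55, 51, 44
The 2 values of 63 occupy positions 4–5 → average rank (4+5)/2 = 4.5.
Batch X values → pooled ranks: 99→1, 64→3, 55→6, 51→7, 63→4.5
Rank sum = 1 + 3 + 6 + 7 + 4.5 = 21.5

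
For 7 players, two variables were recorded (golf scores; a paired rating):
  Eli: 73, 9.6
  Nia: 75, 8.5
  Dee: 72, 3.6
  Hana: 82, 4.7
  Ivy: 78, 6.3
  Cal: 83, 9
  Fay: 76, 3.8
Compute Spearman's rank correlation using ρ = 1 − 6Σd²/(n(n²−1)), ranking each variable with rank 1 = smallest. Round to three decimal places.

Ranks of variable 1: 2, 3, 1, 6, 5, 7, 4
Ranks of variable 2: 7, 5, 1, 3, 4, 6, 2
d = r₁ − r₂: -5, -2, 0, 3, 1, 1, 2
d²: 25, 4, 0, 9, 1, 1, 4; Σd² = 44
ρ = 1 − 6·44/(7·48) = 1 − 264/336 = 0.214

0.214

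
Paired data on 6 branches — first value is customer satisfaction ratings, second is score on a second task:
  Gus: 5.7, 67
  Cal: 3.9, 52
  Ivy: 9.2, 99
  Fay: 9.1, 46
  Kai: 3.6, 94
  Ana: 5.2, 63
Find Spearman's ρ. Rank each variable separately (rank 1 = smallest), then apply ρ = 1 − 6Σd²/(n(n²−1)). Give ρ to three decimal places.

Ranks of variable 1: 4, 2, 6, 5, 1, 3
Ranks of variable 2: 4, 2, 6, 1, 5, 3
d = r₁ − r₂: 0, 0, 0, 4, -4, 0
d²: 0, 0, 0, 16, 16, 0; Σd² = 32
ρ = 1 − 6·32/(6·35) = 1 − 192/210 = 0.086

0.086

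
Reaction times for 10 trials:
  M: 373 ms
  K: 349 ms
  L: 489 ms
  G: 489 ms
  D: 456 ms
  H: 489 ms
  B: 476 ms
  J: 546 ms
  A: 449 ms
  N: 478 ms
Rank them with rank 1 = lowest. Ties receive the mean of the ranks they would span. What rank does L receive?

Sorted (ascending): 349, 373, 449, 456, 476, 478, 489, 489, 489, 546
The 3 values of 489 occupy positions 7–9 → average rank 8.
L has value 489 ms → rank 8.

8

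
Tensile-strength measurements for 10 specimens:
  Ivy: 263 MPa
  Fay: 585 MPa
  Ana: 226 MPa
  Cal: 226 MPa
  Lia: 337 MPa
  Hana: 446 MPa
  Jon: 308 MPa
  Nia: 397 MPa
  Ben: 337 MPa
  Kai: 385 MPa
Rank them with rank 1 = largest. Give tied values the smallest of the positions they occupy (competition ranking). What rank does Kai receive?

4

Sorted (descending): 585, 446, 397, 385, 337, 337, 308, 263, 226, 226
The 2 values of 337 occupy positions 5–6 → each gets rank 5.
The 2 values of 226 occupy positions 9–10 → each gets rank 9.
Kai has value 385 MPa → rank 4.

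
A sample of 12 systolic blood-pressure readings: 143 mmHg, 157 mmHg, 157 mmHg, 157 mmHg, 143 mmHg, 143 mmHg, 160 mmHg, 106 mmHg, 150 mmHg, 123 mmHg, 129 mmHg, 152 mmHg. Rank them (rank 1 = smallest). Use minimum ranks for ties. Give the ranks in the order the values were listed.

4, 9, 9, 9, 4, 4, 12, 1, 7, 2, 3, 8

Sorted (ascending): 106, 123, 129, 143, 143, 143, 150, 152, 157, 157, 157, 160
The 3 values of 143 occupy positions 4–6 → each gets rank 4.
The 3 values of 157 occupy positions 9–11 → each gets rank 9.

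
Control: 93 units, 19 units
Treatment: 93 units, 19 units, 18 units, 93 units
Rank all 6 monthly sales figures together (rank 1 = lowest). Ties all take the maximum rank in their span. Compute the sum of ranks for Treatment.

16

Sorted (ascending): 18, 19, 19, 93, 93, 93
The 2 values of 19 occupy positions 2–3 → each gets rank 3.
The 3 values of 93 occupy positions 4–6 → each gets rank 6.
Treatment values → pooled ranks: 93→6, 19→3, 18→1, 93→6
Rank sum = 6 + 3 + 1 + 6 = 16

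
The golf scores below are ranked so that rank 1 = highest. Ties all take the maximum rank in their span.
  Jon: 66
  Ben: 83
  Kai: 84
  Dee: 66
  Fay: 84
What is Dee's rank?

5

Sorted (descending): 84, 84, 83, 66, 66
The 2 values of 84 occupy positions 1–2 → each gets rank 2.
The 2 values of 66 occupy positions 4–5 → each gets rank 5.
Dee has value 66 → rank 5.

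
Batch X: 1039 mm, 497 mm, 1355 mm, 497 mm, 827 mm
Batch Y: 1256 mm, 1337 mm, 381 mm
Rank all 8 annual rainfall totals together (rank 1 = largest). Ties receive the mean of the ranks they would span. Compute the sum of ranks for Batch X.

23

Sorted (descending): 1355, 1337, 1256, 1039, 827, 497, 497, 381
The 2 values of 497 occupy positions 6–7 → average rank (6+7)/2 = 6.5.
Batch X values → pooled ranks: 1039→4, 497→6.5, 1355→1, 497→6.5, 827→5
Rank sum = 4 + 6.5 + 1 + 6.5 + 5 = 23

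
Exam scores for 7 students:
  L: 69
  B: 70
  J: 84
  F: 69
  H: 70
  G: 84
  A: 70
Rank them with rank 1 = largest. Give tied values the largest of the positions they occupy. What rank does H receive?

5

Sorted (descending): 84, 84, 70, 70, 70, 69, 69
The 2 values of 84 occupy positions 1–2 → each gets rank 2.
The 3 values of 70 occupy positions 3–5 → each gets rank 5.
The 2 values of 69 occupy positions 6–7 → each gets rank 7.
H has value 70 → rank 5.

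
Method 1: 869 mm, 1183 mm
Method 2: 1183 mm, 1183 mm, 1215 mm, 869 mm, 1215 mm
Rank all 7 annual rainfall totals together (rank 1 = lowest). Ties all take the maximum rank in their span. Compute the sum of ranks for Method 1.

Sorted (ascending): 869, 869, 1183, 1183, 1183, 1215, 1215
The 2 values of 869 occupy positions 1–2 → each gets rank 2.
The 3 values of 1183 occupy positions 3–5 → each gets rank 5.
The 2 values of 1215 occupy positions 6–7 → each gets rank 7.
Method 1 values → pooled ranks: 869→2, 1183→5
Rank sum = 2 + 5 = 7

7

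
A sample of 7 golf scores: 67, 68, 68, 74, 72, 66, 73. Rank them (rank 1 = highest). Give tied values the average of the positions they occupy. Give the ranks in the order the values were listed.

6, 4.5, 4.5, 1, 3, 7, 2

Sorted (descending): 74, 73, 72, 68, 68, 67, 66
The 2 values of 68 occupy positions 4–5 → average rank (4+5)/2 = 4.5.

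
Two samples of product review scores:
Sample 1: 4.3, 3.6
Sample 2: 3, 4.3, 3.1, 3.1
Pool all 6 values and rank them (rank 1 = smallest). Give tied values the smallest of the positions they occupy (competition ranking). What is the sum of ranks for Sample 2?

10

Sorted (ascending): 3, 3.1, 3.1, 3.6, 4.3, 4.3
The 2 values of 3.1 occupy positions 2–3 → each gets rank 2.
The 2 values of 4.3 occupy positions 5–6 → each gets rank 5.
Sample 2 values → pooled ranks: 3→1, 4.3→5, 3.1→2, 3.1→2
Rank sum = 1 + 5 + 2 + 2 = 10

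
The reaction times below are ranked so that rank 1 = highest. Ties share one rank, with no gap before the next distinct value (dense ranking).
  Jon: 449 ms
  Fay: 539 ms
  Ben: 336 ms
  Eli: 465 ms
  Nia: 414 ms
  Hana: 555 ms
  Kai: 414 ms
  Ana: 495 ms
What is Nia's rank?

Sorted (descending): 555, 539, 495, 465, 449, 414, 414, 336
The 2 values of 414 share dense rank 6.
Remaining distinct values take the next consecutive integers.
Nia has value 414 ms → rank 6.

6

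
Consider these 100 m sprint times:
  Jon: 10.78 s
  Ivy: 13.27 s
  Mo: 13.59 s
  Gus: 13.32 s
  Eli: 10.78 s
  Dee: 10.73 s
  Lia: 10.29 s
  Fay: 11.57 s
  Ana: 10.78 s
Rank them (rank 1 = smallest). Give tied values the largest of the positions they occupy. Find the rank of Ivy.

Sorted (ascending): 10.29, 10.73, 10.78, 10.78, 10.78, 11.57, 13.27, 13.32, 13.59
The 3 values of 10.78 occupy positions 3–5 → each gets rank 5.
Ivy has value 13.27 s → rank 7.

7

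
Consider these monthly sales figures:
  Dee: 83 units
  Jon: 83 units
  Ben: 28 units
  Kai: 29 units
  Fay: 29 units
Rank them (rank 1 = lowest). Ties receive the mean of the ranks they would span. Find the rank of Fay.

Sorted (ascending): 28, 29, 29, 83, 83
The 2 values of 29 occupy positions 2–3 → average rank (2+3)/2 = 2.5.
The 2 values of 83 occupy positions 4–5 → average rank (4+5)/2 = 4.5.
Fay has value 29 units → rank 2.5.

2.5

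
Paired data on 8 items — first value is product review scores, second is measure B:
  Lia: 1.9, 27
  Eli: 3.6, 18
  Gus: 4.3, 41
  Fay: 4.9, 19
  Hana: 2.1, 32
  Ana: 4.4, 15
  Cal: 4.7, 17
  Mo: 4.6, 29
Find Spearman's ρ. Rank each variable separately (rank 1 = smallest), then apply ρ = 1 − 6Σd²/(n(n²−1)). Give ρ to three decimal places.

-0.357

Ranks of variable 1: 1, 3, 4, 8, 2, 5, 7, 6
Ranks of variable 2: 5, 3, 8, 4, 7, 1, 2, 6
d = r₁ − r₂: -4, 0, -4, 4, -5, 4, 5, 0
d²: 16, 0, 16, 16, 25, 16, 25, 0; Σd² = 114
ρ = 1 − 6·114/(8·63) = 1 − 684/504 = -0.357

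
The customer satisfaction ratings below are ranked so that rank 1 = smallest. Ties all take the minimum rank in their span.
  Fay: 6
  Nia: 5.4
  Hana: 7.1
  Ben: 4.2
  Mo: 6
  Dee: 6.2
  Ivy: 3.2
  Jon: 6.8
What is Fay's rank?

Sorted (ascending): 3.2, 4.2, 5.4, 6, 6, 6.2, 6.8, 7.1
The 2 values of 6 occupy positions 4–5 → each gets rank 4.
Fay has value 6 → rank 4.

4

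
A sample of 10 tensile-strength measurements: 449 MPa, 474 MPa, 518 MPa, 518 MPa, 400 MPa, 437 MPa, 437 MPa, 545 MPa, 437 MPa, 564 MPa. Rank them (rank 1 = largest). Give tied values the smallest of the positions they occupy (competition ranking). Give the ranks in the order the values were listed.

Sorted (descending): 564, 545, 518, 518, 474, 449, 437, 437, 437, 400
The 2 values of 518 occupy positions 3–4 → each gets rank 3.
The 3 values of 437 occupy positions 7–9 → each gets rank 7.

6, 5, 3, 3, 10, 7, 7, 2, 7, 1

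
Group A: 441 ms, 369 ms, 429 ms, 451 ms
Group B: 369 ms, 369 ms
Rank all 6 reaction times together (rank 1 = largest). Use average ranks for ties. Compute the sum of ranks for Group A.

Sorted (descending): 451, 441, 429, 369, 369, 369
The 3 values of 369 occupy positions 4–6 → average rank 5.
Group A values → pooled ranks: 441→2, 369→5, 429→3, 451→1
Rank sum = 2 + 5 + 3 + 1 = 11

11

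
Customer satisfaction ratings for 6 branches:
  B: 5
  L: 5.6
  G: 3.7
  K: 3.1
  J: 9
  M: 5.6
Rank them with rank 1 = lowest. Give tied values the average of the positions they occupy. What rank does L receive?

Sorted (ascending): 3.1, 3.7, 5, 5.6, 5.6, 9
The 2 values of 5.6 occupy positions 4–5 → average rank (4+5)/2 = 4.5.
L has value 5.6 → rank 4.5.

4.5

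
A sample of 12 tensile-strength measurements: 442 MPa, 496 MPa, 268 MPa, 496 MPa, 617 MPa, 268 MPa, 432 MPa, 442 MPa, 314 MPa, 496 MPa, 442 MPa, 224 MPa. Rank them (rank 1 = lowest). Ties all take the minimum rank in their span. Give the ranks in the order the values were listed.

6, 9, 2, 9, 12, 2, 5, 6, 4, 9, 6, 1

Sorted (ascending): 224, 268, 268, 314, 432, 442, 442, 442, 496, 496, 496, 617
The 2 values of 268 occupy positions 2–3 → each gets rank 2.
The 3 values of 442 occupy positions 6–8 → each gets rank 6.
The 3 values of 496 occupy positions 9–11 → each gets rank 9.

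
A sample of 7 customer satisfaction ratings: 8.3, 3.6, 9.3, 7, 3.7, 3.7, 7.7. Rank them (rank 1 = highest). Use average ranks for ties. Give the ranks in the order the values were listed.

2, 7, 1, 4, 5.5, 5.5, 3

Sorted (descending): 9.3, 8.3, 7.7, 7, 3.7, 3.7, 3.6
The 2 values of 3.7 occupy positions 5–6 → average rank (5+6)/2 = 5.5.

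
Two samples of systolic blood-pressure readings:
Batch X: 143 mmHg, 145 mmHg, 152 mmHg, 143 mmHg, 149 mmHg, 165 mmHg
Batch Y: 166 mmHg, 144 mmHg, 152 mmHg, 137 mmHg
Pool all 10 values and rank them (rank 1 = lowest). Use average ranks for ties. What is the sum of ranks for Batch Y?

22.5

Sorted (ascending): 137, 143, 143, 144, 145, 149, 152, 152, 165, 166
The 2 values of 143 occupy positions 2–3 → average rank (2+3)/2 = 2.5.
The 2 values of 152 occupy positions 7–8 → average rank (7+8)/2 = 7.5.
Batch Y values → pooled ranks: 166→10, 144→4, 152→7.5, 137→1
Rank sum = 10 + 4 + 7.5 + 1 = 22.5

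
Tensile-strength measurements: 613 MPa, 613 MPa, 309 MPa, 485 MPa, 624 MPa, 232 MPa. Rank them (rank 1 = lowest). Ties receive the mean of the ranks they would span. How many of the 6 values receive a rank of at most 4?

Sorted (ascending): 232, 309, 485, 613, 613, 624
The 2 values of 613 occupy positions 4–5 → average rank (4+5)/2 = 4.5.
Ranks ≤ 4: {1, 2, 3} → 3 values.

3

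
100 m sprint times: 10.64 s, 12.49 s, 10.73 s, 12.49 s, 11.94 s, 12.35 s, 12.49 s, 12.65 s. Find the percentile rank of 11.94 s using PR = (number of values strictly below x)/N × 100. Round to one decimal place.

N = 8.
Strictly below 11.94: 2. Equal to 11.94: 1.
PR = 2/8 × 100 = 25.0

25.0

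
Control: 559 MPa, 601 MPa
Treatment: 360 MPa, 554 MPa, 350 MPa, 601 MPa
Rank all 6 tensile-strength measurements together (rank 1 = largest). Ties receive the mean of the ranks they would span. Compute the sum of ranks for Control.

4.5

Sorted (descending): 601, 601, 559, 554, 360, 350
The 2 values of 601 occupy positions 1–2 → average rank (1+2)/2 = 1.5.
Control values → pooled ranks: 559→3, 601→1.5
Rank sum = 3 + 1.5 = 4.5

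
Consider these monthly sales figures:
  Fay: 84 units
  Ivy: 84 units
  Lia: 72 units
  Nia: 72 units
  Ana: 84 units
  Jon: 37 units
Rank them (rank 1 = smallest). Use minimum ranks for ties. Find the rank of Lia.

Sorted (ascending): 37, 72, 72, 84, 84, 84
The 2 values of 72 occupy positions 2–3 → each gets rank 2.
The 3 values of 84 occupy positions 4–6 → each gets rank 4.
Lia has value 72 units → rank 2.

2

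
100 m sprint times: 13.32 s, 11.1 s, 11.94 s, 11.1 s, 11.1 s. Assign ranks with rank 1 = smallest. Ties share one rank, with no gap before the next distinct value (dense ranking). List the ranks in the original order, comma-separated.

3, 1, 2, 1, 1

Sorted (ascending): 11.1, 11.1, 11.1, 11.94, 13.32
The 3 values of 11.1 share dense rank 1.
Remaining distinct values take the next consecutive integers.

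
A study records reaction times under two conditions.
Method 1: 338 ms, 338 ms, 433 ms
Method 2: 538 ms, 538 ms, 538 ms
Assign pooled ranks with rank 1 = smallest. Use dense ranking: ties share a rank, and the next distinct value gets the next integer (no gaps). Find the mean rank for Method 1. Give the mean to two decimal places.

Sorted (ascending): 338, 338, 433, 538, 538, 538
The 2 values of 338 share dense rank 1.
The 3 values of 538 share dense rank 3.
Remaining distinct values take the next consecutive integers.
Method 1 values → pooled ranks: 338→1, 338→1, 433→2
Mean rank = (1 + 1 + 2) / 3 = 1.33

1.33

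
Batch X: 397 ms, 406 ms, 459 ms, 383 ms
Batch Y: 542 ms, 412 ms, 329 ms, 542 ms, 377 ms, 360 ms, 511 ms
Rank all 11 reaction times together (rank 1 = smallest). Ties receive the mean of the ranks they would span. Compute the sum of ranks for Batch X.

23

Sorted (ascending): 329, 360, 377, 383, 397, 406, 412, 459, 511, 542, 542
The 2 values of 542 occupy positions 10–11 → average rank (10+11)/2 = 10.5.
Batch X values → pooled ranks: 397→5, 406→6, 459→8, 383→4
Rank sum = 5 + 6 + 8 + 4 = 23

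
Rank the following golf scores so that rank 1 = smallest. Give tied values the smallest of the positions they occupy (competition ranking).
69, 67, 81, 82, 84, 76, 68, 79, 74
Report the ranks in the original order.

Sorted (ascending): 67, 68, 69, 74, 76, 79, 81, 82, 84
No ties — each value takes its position as its rank.

3, 1, 7, 8, 9, 5, 2, 6, 4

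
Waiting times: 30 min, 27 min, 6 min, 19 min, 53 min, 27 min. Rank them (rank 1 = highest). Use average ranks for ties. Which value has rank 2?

30

Sorted (descending): 53, 30, 27, 27, 19, 6
The 2 values of 27 occupy positions 3–4 → average rank (3+4)/2 = 3.5.
Rank 2 → value 30.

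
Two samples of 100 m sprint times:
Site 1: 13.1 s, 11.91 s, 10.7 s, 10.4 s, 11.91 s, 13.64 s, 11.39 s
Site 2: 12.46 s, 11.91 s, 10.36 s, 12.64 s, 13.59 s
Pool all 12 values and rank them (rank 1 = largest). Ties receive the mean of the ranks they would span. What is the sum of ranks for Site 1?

Sorted (descending): 13.64, 13.59, 13.1, 12.64, 12.46, 11.91, 11.91, 11.91, 11.39, 10.7, 10.4, 10.36
The 3 values of 11.91 occupy positions 6–8 → average rank 7.
Site 1 values → pooled ranks: 13.1→3, 11.91→7, 10.7→10, 10.4→11, 11.91→7, 13.64→1, 11.39→9
Rank sum = 3 + 7 + 10 + 11 + 7 + 1 + 9 = 48

48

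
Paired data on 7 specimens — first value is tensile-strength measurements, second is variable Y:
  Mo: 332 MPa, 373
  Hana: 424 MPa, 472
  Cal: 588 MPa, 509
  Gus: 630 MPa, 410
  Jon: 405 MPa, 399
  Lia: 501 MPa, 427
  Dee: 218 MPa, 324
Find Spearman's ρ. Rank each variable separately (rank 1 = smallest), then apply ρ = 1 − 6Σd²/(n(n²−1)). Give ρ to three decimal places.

0.750

Ranks of variable 1: 2, 4, 6, 7, 3, 5, 1
Ranks of variable 2: 2, 6, 7, 4, 3, 5, 1
d = r₁ − r₂: 0, -2, -1, 3, 0, 0, 0
d²: 0, 4, 1, 9, 0, 0, 0; Σd² = 14
ρ = 1 − 6·14/(7·48) = 1 − 84/336 = 0.750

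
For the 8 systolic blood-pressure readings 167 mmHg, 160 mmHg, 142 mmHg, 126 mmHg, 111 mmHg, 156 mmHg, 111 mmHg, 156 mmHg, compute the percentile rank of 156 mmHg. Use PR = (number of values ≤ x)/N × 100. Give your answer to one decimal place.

75.0

N = 8.
Strictly below 156: 4. Equal to 156: 2.
PR = 6/8 × 100 = 75.0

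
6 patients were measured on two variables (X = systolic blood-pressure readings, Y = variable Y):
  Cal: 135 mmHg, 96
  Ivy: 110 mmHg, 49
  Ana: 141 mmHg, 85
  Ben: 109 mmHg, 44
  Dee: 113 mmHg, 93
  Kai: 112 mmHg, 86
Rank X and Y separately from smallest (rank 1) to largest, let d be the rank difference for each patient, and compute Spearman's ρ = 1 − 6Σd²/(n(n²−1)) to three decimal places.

0.657

Ranks of variable 1: 5, 2, 6, 1, 4, 3
Ranks of variable 2: 6, 2, 3, 1, 5, 4
d = r₁ − r₂: -1, 0, 3, 0, -1, -1
d²: 1, 0, 9, 0, 1, 1; Σd² = 12
ρ = 1 − 6·12/(6·35) = 1 − 72/210 = 0.657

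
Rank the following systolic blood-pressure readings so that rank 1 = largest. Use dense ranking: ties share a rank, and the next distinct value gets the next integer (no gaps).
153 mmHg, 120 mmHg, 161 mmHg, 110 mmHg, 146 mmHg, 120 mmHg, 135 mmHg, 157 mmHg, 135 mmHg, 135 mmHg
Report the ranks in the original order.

Sorted (descending): 161, 157, 153, 146, 135, 135, 135, 120, 120, 110
The 3 values of 135 share dense rank 5.
The 2 values of 120 share dense rank 6.
Remaining distinct values take the next consecutive integers.

3, 6, 1, 7, 4, 6, 5, 2, 5, 5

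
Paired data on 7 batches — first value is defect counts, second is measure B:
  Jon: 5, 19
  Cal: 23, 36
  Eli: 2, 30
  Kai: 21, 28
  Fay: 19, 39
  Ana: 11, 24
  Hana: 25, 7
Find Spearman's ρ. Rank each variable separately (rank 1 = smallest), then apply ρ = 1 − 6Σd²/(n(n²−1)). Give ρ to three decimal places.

-0.107

Ranks of variable 1: 2, 6, 1, 5, 4, 3, 7
Ranks of variable 2: 2, 6, 5, 4, 7, 3, 1
d = r₁ − r₂: 0, 0, -4, 1, -3, 0, 6
d²: 0, 0, 16, 1, 9, 0, 36; Σd² = 62
ρ = 1 − 6·62/(7·48) = 1 − 372/336 = -0.107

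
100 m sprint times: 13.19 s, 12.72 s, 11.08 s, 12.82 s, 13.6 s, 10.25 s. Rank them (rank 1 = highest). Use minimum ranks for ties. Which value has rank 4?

Sorted (descending): 13.6, 13.19, 12.82, 12.72, 11.08, 10.25
No ties — each value takes its position as its rank.
Rank 4 → value 12.72.

12.72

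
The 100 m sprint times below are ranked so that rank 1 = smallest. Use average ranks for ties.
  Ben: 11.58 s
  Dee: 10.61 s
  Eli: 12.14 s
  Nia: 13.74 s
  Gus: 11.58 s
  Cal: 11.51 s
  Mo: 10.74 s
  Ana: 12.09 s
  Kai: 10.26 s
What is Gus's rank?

Sorted (ascending): 10.26, 10.61, 10.74, 11.51, 11.58, 11.58, 12.09, 12.14, 13.74
The 2 values of 11.58 occupy positions 5–6 → average rank (5+6)/2 = 5.5.
Gus has value 11.58 s → rank 5.5.

5.5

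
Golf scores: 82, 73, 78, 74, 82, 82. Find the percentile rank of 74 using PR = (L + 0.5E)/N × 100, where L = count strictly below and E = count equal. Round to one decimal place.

N = 6.
Strictly below 74: 1. Equal to 74: 1.
PR = (1 + 0.5·1)/6 × 100 = 25.0

25.0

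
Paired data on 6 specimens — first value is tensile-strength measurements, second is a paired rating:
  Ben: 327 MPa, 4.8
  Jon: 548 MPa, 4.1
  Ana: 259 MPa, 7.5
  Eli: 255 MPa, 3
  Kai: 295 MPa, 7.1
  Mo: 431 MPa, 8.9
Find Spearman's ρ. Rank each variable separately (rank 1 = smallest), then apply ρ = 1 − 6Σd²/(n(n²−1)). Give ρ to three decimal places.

0.200

Ranks of variable 1: 4, 6, 2, 1, 3, 5
Ranks of variable 2: 3, 2, 5, 1, 4, 6
d = r₁ − r₂: 1, 4, -3, 0, -1, -1
d²: 1, 16, 9, 0, 1, 1; Σd² = 28
ρ = 1 − 6·28/(6·35) = 1 − 168/210 = 0.200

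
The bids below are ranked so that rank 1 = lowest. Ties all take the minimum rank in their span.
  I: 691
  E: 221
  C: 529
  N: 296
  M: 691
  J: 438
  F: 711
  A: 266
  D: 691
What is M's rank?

Sorted (ascending): 221, 266, 296, 438, 529, 691, 691, 691, 711
The 3 values of 691 occupy positions 6–8 → each gets rank 6.
M has value 691 → rank 6.

6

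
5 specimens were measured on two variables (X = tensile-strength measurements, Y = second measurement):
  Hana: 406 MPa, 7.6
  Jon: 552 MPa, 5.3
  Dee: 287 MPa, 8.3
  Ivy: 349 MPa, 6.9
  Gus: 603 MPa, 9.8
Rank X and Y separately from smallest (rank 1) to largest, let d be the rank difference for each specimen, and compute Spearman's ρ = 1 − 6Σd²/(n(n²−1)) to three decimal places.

0.100

Ranks of variable 1: 3, 4, 1, 2, 5
Ranks of variable 2: 3, 1, 4, 2, 5
d = r₁ − r₂: 0, 3, -3, 0, 0
d²: 0, 9, 9, 0, 0; Σd² = 18
ρ = 1 − 6·18/(5·24) = 1 − 108/120 = 0.100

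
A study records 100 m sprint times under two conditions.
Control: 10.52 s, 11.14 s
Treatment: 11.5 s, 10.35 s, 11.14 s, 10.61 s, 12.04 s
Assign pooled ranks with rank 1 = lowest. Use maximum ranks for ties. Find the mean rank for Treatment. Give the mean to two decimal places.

Sorted (ascending): 10.35, 10.52, 10.61, 11.14, 11.14, 11.5, 12.04
The 2 values of 11.14 occupy positions 4–5 → each gets rank 5.
Treatment values → pooled ranks: 11.5→6, 10.35→1, 11.14→5, 10.61→3, 12.04→7
Mean rank = (6 + 1 + 5 + 3 + 7) / 5 = 4.40

4.40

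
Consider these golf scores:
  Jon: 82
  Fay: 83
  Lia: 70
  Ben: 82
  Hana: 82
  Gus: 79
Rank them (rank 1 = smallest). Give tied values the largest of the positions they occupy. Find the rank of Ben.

Sorted (ascending): 70, 79, 82, 82, 82, 83
The 3 values of 82 occupy positions 3–5 → each gets rank 5.
Ben has value 82 → rank 5.

5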